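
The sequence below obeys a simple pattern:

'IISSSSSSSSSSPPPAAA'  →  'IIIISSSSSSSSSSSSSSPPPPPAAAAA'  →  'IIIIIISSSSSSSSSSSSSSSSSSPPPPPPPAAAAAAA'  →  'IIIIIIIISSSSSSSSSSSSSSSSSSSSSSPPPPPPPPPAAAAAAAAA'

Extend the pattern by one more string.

IIIIIIIIIISSSSSSSSSSSSSSSSSSSSSSSSSSPPPPPPPPPPPAAAAAAAAAAA

Reading off run lengths: I runs 2, 4, 6, 8; S runs 10, 14, 18, 22; P runs 3, 5, 7, 9; A runs 3, 5, 7, 9 — each is linear in n, where the shown terms are n = 2, 3, 4, 5.
For the next term, n = 6, so the run lengths are 10, 26, 11, 11.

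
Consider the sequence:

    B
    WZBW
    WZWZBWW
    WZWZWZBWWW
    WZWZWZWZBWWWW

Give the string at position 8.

s(k+1) = WZ·s(k)·W, so each term gains WZ as a prefix and W as a suffix.
From WZWZWZWZBWWWW, 3 further steps: WZWZWZWZBWWWW → WZWZWZWZWZBWWWWW → WZWZWZWZWZWZBWWWWWW → (answer).

WZWZWZWZWZWZWZBWWWWWWW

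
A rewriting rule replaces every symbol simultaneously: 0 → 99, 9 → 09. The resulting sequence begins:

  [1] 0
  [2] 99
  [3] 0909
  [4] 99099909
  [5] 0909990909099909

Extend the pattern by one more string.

99099909090999099909990909099909

Replace each of the 16 characters of 0909990909099909 in place — 99 09 99 09 09 09 99 09 99 09 99 09 09 09 99 09 — and concatenate.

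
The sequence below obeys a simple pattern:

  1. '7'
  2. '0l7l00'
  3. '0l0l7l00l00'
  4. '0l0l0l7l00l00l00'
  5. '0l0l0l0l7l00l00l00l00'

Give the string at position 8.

0l0l0l0l0l0l0l7l00l00l00l00l00l00l00

s(k+1) = 0l·s(k)·l00, so each term gains 0l as a prefix and l00 as a suffix.
From 0l0l0l0l7l00l00l00l00, 3 further steps: 0l0l0l0l7l00l00l00l00 → 0l0l0l0l0l7l00l00l00l00l00 → 0l0l0l0l0l0l7l00l00l00l00l00l00 → (answer).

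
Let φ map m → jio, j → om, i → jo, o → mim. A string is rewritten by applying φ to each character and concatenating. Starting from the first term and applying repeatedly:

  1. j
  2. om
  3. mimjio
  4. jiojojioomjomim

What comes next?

Replace each of the 15 characters of jiojojioomjomim in place — om jo mim om mim om jo mim mim jio om mim jio jo jio — and concatenate.

omjomimommimomjomimmimjioommimjiojojio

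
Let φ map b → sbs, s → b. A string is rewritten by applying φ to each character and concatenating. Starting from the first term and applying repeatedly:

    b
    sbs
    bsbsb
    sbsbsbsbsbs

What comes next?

bsbsbsbsbsbsbsbsbsbsb

Expanding sbsbsbsbsbs: s→b, b→sbs, s→b, b→sbs, s→b, b→sbs, s→b, b→sbs, s→b, b→sbs, s→b. Concatenated: b sbs b sbs b sbs b sbs b sbs b.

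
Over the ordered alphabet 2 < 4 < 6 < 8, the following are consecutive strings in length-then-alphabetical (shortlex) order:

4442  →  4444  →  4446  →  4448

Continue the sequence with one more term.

Treat 4448 as a base-4 numeral over the given alphabet and add one, carrying through any trailing 8's.

4462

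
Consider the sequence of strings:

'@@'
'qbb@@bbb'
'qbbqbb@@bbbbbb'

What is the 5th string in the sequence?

s(k+1) = qbb·s(k)·bbb, so each term gains qbb as a prefix and bbb as a suffix.
From qbbqbb@@bbbbbb, 2 further steps: qbbqbb@@bbbbbb → qbbqbbqbb@@bbbbbbbbb → (answer).

qbbqbbqbbqbb@@bbbbbbbbbbbb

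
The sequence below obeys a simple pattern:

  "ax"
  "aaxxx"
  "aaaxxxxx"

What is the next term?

aaaaxxxxxxx

The n-th term is n a's then 2n-1 x's (n = 1, 2, …).
For the next term, n = 4, so the run lengths are 4, 7.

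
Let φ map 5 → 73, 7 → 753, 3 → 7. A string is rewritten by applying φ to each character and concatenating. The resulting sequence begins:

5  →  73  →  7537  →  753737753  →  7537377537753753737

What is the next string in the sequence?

Rewriting the 19 symbols of 7537377537753753737 one by one yields 753 73 7 753 7 753 753 73 7 753 753 73 7 753 73 7 753 7 753; concatenated:

75373775377537537377537537377537377537753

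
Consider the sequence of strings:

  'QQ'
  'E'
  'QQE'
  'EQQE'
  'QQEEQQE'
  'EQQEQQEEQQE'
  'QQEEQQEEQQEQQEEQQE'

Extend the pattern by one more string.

EQQEQQEEQQEQQEEQQEEQQEQQEEQQE

This is a Fibonacci-style word recurrence s(k) = s(k−2)·s(k−1): e.g. QQ·E = QQE.
Continuing: EQQEQQEEQQE · QQEEQQEEQQEQQEEQQE gives term 8.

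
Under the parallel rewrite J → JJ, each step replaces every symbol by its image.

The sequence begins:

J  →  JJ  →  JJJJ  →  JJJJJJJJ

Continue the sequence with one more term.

JJJJJJJJJJJJJJJJ

Rewriting each symbol of JJJJJJJJ: J→JJ, J→JJ, J→JJ, J→JJ, J→JJ, J→JJ, J→JJ, J→JJ, which concatenates to JJ JJ JJ JJ JJ JJ JJ JJ.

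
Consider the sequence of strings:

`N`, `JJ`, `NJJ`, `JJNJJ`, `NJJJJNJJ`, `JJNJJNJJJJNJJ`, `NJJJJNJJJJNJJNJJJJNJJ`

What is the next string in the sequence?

JJNJJNJJJJNJJNJJJJNJJJJNJJNJJJJNJJ

From term 3 onward, concatenate the second-to-last term with the last: N·JJ = NJJ, JJ·NJJ = JJNJJ, …
Continuing: JJNJJNJJJJNJJ · NJJJJNJJJJNJJNJJJJNJJ gives term 8.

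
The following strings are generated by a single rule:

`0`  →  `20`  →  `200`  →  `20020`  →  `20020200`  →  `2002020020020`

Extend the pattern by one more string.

Each term (from the third on) is the previous term followed by the one before it: term 3 = 20·0 = 200.
Continuing: 2002020020020 · 20020200 gives term 7.

200202002002020020200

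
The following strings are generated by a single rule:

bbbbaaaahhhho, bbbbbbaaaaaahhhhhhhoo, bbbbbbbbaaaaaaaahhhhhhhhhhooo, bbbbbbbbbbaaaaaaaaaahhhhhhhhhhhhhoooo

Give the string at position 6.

bbbbbbbbbbbbbbaaaaaaaaaaaaaahhhhhhhhhhhhhhhhhhhoooooo

Term n consists of 2n+2 b's, followed by 2n+2 a's, followed by 3n+1 h's, followed by n o's (n = 1, 2, …).
For term 6, n = 6, so the run lengths are 14, 14, 19, 6.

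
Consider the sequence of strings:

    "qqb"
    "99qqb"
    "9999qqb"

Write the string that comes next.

Each term is the previous one with 99 prepended.
So the next term is 99·9999qqb.

999999qqb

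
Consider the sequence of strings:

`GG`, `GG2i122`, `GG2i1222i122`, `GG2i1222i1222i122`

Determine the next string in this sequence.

The strings grow by a fixed suffix 2i122 each time.
Applying this once more to GG2i1222i1222i122:

GG2i1222i1222i1222i122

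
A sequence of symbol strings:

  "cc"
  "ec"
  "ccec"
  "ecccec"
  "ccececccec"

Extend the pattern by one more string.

This is a Fibonacci-style word recurrence s(k) = s(k−2)·s(k−1): e.g. cc·ec = ccec.
Continuing: ecccec · ccececccec gives term 6.

ecccecccececccec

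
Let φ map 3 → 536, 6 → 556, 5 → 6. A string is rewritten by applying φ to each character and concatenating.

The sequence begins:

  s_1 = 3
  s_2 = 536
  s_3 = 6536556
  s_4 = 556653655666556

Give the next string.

Rewriting the 15 symbols of 556653655666556 one by one yields 6 6 556 556 6 536 556 6 6 556 556 556 6 6 556; concatenated:

6655655665365566655655655666556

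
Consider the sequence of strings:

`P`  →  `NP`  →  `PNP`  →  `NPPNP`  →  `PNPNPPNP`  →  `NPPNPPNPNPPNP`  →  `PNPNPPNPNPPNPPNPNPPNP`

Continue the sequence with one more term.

NPPNPPNPNPPNPPNPNPPNPNPPNPPNPNPPNP

This is a Fibonacci-style word recurrence s(k) = s(k−2)·s(k−1): e.g. P·NP = PNP.
So term 8 is NPPNPPNPNPPNP·PNPNPPNPNPPNPPNPNPPNP.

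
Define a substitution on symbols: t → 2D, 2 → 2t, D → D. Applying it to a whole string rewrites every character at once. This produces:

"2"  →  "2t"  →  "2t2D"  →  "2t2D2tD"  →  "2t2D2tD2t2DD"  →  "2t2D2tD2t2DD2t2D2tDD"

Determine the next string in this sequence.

φ(2t2D2tD2t2DD2t2D2tDD) expands symbol-by-symbol to 2t 2D 2t D 2t 2D D 2t 2D 2t D D 2t 2D 2t D 2t 2D D D; joining the 20 pieces gives the next term.

2t2D2tD2t2DD2t2D2tDD2t2D2tD2t2DDD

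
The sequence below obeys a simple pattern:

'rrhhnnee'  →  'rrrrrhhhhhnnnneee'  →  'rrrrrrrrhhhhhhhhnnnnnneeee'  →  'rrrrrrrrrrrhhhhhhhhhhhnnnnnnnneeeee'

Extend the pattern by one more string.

Reading off run lengths: r runs 2, 5, 8, 11; h runs 2, 5, 8, 11; n runs 2, 4, 6, 8; e runs 2, 3, 4, 5 — each is linear in n (n = 1, 2, …).
At n = 5 the blocks have lengths 14, 14, 10, 6.

rrrrrrrrrrrrrrhhhhhhhhhhhhhhnnnnnnnnnneeeeee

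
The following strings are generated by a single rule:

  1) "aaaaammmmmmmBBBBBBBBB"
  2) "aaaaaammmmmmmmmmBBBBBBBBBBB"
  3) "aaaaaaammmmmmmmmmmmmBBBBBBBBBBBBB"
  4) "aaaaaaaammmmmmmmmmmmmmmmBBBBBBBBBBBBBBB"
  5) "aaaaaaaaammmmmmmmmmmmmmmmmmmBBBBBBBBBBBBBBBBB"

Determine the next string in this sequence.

Term n consists of n+2 a's, followed by 3n-2 m's, followed by 2n+3 B's, where the shown terms are n = 3, 4, 5, 6, 7.
Setting n = 8 gives 10, 22, 19 characters in each block.

aaaaaaaaaammmmmmmmmmmmmmmmmmmmmmBBBBBBBBBBBBBBBBBBB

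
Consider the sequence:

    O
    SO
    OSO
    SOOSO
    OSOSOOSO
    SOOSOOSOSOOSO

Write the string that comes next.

OSOSOOSOSOOSOOSOSOOSO

From term 3 onward, concatenate the second-to-last term with the last: O·SO = OSO, SO·OSO = SOOSO, …
The next term joins OSOSOOSO and SOOSOOSOSOOSO.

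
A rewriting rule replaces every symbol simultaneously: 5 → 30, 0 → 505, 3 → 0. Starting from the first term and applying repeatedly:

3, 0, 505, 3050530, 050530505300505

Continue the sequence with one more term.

Rewriting the 15 symbols of 050530505300505 one by one yields 505 30 505 30 0 505 30 505 30 0 505 505 30 505 30; concatenated:

50530505300505305053005055053050530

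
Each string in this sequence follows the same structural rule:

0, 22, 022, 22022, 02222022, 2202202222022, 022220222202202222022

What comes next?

2202202222022022220222202202222022

This is a Fibonacci-style word recurrence s(k) = s(k−2)·s(k−1): e.g. 0·22 = 022.
Continuing: 2202202222022 · 022220222202202222022 gives term 8.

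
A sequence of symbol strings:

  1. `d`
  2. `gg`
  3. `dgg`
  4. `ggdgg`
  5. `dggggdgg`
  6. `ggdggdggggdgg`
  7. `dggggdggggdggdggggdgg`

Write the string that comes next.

ggdggdggggdggdggggdggggdggdggggdgg

Each term (from the third on) is the two preceding terms concatenated in order: term 3 = d·gg = dgg.
So term 8 is ggdggdggggdgg·dggggdggggdggdggggdgg.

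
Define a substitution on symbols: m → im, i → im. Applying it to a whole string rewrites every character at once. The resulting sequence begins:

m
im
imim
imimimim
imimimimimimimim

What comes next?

imimimimimimimimimimimimimimimim

Applying the rule to each of the 16 symbols of imimimimimimimim gives the pieces im im im im im im im im im im im im im im im im, which concatenate to the answer.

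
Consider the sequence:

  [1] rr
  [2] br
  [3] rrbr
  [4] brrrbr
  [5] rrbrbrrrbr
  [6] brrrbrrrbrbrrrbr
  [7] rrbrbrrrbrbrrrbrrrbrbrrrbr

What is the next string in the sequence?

Each term (from the third on) is the two preceding terms concatenated in order: term 3 = rr·br = rrbr.
So term 8 is brrrbrrrbrbrrrbr·rrbrbrrrbrbrrrbrrrbrbrrrbr.

brrrbrrrbrbrrrbrrrbrbrrrbrbrrrbrrrbrbrrrbr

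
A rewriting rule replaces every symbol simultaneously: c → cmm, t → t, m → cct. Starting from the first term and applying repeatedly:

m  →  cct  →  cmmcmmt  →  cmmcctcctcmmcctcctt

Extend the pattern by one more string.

Rewriting the 19 symbols of cmmcctcctcmmcctcctt one by one yields cmm cct cct cmm cmm t cmm cmm t cmm cct cct cmm cmm t cmm cmm t t; concatenated:

cmmcctcctcmmcmmtcmmcmmtcmmcctcctcmmcmmtcmmcmmtt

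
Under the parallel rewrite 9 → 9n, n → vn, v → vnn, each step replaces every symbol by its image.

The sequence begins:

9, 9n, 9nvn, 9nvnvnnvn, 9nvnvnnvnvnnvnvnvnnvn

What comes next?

9nvnvnnvnvnnvnvnvnnvnvnnvnvnvnnvnvnnvnvnnvnvnvnnvn

Replace each of the 21 characters of 9nvnvnnvnvnnvnvnvnnvn in place — 9n vn vnn vn vnn vn vn vnn vn vnn vn vn vnn vn vnn vn vnn vn vn vnn vn — and concatenate.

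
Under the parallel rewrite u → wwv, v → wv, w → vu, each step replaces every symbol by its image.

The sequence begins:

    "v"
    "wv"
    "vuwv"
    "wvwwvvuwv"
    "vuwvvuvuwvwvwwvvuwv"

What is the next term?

φ(vuwvvuvuwvwvwwvvuwv) expands symbol-by-symbol to wv wwv vu wv wv wwv wv wwv vu wv vu wv vu vu wv wv wwv vu wv; joining the 19 pieces gives the next term.

wvwwvvuwvwvwwvwvwwvvuwvvuwvvuvuwvwvwwvvuwv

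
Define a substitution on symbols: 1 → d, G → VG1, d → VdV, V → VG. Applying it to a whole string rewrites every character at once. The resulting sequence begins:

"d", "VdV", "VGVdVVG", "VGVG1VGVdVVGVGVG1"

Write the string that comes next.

φ(VGVG1VGVdVVGVGVG1) expands symbol-by-symbol to VG VG1 VG VG1 d VG VG1 VG VdV VG VG VG1 VG VG1 VG VG1 d; joining the 17 pieces gives the next term.

VGVG1VGVG1dVGVG1VGVdVVGVGVG1VGVG1VGVG1d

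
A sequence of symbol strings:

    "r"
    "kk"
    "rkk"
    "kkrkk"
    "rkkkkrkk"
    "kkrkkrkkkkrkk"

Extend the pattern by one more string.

From term 3 onward, concatenate the second-to-last term with the last: r·kk = rkk, kk·rkk = kkrkk, …
So term 7 is rkkkkrkk·kkrkkrkkkkrkk.

rkkkkrkkkkrkkrkkkkrkk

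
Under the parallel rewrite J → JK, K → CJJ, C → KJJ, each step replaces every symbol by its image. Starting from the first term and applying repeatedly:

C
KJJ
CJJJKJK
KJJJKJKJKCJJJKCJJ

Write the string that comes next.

CJJJKJKJKCJJJKCJJJKCJJKJJJKJKJKCJJKJJJKJK

Applying the rule to each of the 17 symbols of KJJJKJKJKCJJJKCJJ gives the pieces CJJ JK JK JK CJJ JK CJJ JK CJJ KJJ JK JK JK CJJ KJJ JK JK, which concatenate to the answer.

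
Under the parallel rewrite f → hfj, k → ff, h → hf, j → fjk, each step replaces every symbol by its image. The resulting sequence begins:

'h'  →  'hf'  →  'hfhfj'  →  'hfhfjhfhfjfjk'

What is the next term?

hfhfjhfhfjfjkhfhfjhfhfjfjkhfjfjkff

Applying the rule to each of the 13 symbols of hfhfjhfhfjfjk gives the pieces hf hfj hf hfj fjk hf hfj hf hfj fjk hfj fjk ff, which concatenate to the answer.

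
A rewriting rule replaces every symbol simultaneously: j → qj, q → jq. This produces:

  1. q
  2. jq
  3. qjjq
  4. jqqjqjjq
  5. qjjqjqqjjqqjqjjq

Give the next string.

jqqjqjjqqjjqjqqjqjjqjqqjjqqjqjjq

Replace each of the 16 characters of qjjqjqqjjqqjqjjq in place — jq qj qj jq qj jq jq qj qj jq jq qj jq qj qj jq — and concatenate.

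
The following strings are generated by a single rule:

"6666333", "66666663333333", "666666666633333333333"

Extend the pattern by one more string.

6666666666666333333333333333

Reading off run lengths: 6 runs 4, 7, 10; 3 runs 3, 7, 11 — each is linear in n (n = 1, 2, …).
At n = 4 the blocks have lengths 13, 15.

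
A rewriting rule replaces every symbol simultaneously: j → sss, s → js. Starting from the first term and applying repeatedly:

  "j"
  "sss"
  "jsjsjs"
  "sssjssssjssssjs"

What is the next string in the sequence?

φ(sssjssssjssssjs) expands symbol-by-symbol to js js js sss js js js js sss js js js js sss js; joining the 15 pieces gives the next term.

jsjsjssssjsjsjsjssssjsjsjsjssssjs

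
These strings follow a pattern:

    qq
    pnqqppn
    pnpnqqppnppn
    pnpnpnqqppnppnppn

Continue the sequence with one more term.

pnpnpnpnqqppnppnppnppn

Every step adds pn to the front and ppn to the end of the previous string.
One more step from pnpnpnqqppnppnppn gives the answer.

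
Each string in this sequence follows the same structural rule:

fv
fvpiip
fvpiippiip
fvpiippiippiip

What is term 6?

fvpiippiippiippiippiip

Every step adds piip to the end: s(k+1) = s(k)·piip.
From fvpiippiippiip, 2 further steps: fvpiippiippiip → fvpiippiippiippiip → (answer).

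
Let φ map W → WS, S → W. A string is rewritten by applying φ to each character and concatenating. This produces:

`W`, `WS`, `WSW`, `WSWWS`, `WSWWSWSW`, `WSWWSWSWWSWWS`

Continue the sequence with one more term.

Rewriting the 13 symbols of WSWWSWSWWSWWS one by one yields WS W WS WS W WS W WS WS W WS WS W; concatenated:

WSWWSWSWWSWWSWSWWSWSW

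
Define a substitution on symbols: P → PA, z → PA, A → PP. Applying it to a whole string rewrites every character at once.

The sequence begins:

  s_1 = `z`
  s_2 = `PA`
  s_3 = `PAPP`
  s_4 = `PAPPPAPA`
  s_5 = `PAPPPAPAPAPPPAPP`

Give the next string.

PAPPPAPAPAPPPAPPPAPPPAPAPAPPPAPA

Replace each of the 16 characters of PAPPPAPAPAPPPAPP in place — PA PP PA PA PA PP PA PP PA PP PA PA PA PP PA PA — and concatenate.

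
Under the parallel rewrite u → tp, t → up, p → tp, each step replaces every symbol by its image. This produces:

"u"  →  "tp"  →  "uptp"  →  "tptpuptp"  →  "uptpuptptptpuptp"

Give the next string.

Rewriting the 16 symbols of uptpuptptptpuptp one by one yields tp tp up tp tp tp up tp up tp up tp tp tp up tp; concatenated:

tptpuptptptpuptpuptpuptptptpuptp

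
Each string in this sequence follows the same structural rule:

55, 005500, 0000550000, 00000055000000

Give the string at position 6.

0000000000550000000000

Every step adds 00 to the front and 00 to the end of the previous string.
From 00000055000000, 2 further steps: 00000055000000 → 000000005500000000 → (answer).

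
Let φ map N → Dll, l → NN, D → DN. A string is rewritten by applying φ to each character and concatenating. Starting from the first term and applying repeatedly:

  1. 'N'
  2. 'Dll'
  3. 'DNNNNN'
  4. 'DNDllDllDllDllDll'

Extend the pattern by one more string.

DNDllDNNNNNDNNNNNDNNNNNDNNNNNDNNNNN

Applying the rule to each of the 17 symbols of DNDllDllDllDllDll gives the pieces DN Dll DN NN NN DN NN NN DN NN NN DN NN NN DN NN NN, which concatenate to the answer.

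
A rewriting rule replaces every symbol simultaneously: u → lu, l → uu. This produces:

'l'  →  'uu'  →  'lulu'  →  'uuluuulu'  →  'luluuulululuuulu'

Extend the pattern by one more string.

uuluuulululuuuluuuluuulululuuulu

Applying the rule to each of the 16 symbols of luluuulululuuulu gives the pieces uu lu uu lu lu lu uu lu uu lu uu lu lu lu uu lu, which concatenate to the answer.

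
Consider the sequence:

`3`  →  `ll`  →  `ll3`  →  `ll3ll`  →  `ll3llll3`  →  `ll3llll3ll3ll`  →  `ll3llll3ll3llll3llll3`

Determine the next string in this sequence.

ll3llll3ll3llll3llll3ll3llll3ll3ll

From term 3 onward, concatenate the last term with the second-to-last: ll·3 = ll3, ll3·ll = ll3ll, …
Continuing: ll3llll3ll3llll3llll3 · ll3llll3ll3ll gives term 8.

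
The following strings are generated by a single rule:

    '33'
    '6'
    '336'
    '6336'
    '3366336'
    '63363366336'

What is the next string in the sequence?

336633663363366336

This is a Fibonacci-style word recurrence s(k) = s(k−2)·s(k−1): e.g. 33·6 = 336.
Continuing: 3366336 · 63363366336 gives term 7.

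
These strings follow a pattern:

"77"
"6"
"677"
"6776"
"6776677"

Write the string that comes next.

This is a Fibonacci-style word recurrence s(k) = s(k−1)·s(k−2): e.g. 6·77 = 677.
So term 6 is 6776677·6776.

67766776776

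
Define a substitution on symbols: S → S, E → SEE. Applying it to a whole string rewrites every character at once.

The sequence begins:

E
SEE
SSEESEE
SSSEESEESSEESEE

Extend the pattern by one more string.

SSSSEESEESSEESEESSSEESEESSEESEE

Applying the rule to each of the 15 symbols of SSSEESEESSEESEE gives the pieces S S S SEE SEE S SEE SEE S S SEE SEE S SEE SEE, which concatenate to the answer.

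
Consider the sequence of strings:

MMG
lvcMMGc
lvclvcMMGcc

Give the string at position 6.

lvclvclvclvclvcMMGccccc

Every step adds lvc to the front and c to the end of the previous string.
From lvclvcMMGcc, 3 further steps: lvclvcMMGcc → lvclvclvcMMGccc → lvclvclvclvcMMGcccc → (answer).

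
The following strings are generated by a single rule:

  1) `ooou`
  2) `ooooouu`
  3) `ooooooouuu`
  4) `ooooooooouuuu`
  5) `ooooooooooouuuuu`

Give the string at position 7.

Term n consists of 2n+1 o's, followed by n u's (n = 1, 2, …).
Setting n = 7 gives 15, 7 characters in each block.

ooooooooooooooouuuuuuu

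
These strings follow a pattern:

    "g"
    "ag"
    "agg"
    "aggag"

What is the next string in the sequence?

From term 3 onward, concatenate the last term with the second-to-last: ag·g = agg, agg·ag = aggag, …
The next term joins aggag and agg.

aggagagg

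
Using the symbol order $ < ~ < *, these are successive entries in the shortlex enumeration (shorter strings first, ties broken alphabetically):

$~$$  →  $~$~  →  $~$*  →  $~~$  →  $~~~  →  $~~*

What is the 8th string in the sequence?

Continuing the enumeration 2 steps past $~~*: $~~* → $~*$ → (answer).

$~*~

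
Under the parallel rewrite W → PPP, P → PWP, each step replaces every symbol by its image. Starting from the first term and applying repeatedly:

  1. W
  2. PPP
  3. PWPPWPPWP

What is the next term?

Apply φ to PWPPWPPWP symbol by symbol: P→PWP, W→PPP, P→PWP, P→PWP, W→PPP, P→PWP, P→PWP, W→PPP, P→PWP; joined: PWP PPP PWP PWP PPP PWP PWP PPP PWP.

PWPPPPPWPPWPPPPPWPPWPPPPPWP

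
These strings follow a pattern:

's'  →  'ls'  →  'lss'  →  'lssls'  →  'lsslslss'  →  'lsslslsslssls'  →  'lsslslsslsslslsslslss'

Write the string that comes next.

Each term (from the third on) is the previous term followed by the one before it: term 3 = ls·s = lss.
The next term joins lsslslsslsslslsslslss and lsslslsslssls.

lsslslsslsslslsslslsslsslslsslssls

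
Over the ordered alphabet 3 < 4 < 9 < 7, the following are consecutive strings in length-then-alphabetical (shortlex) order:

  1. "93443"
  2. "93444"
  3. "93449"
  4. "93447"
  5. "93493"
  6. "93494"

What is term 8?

93497

Advancing 2 positions from 93494 through 93494 → 93499 reaches term 8.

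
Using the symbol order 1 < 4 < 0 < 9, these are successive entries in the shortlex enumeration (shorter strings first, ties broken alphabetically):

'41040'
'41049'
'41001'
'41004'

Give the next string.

41000

Treat 41004 as a base-4 numeral over the given alphabet and add one, carrying through any trailing 9's.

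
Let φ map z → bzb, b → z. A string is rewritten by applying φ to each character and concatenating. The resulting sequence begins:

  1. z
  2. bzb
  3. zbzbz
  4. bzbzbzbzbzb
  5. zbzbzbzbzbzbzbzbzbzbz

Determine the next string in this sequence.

Rewriting the 21 symbols of zbzbzbzbzbzbzbzbzbzbz one by one yields bzb z bzb z bzb z bzb z bzb z bzb z bzb z bzb z bzb z bzb z bzb; concatenated:

bzbzbzbzbzbzbzbzbzbzbzbzbzbzbzbzbzbzbzbzbzb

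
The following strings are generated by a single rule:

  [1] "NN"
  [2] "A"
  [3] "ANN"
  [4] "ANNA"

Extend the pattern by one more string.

Each term (from the third on) is the previous term followed by the one before it: term 3 = A·NN = ANN.
Continuing: ANNA · ANN gives term 5.

ANNAANN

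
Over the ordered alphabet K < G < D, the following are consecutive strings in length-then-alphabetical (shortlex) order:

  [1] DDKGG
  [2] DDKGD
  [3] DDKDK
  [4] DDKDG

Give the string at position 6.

DDGKK

Advancing 2 positions from DDKDG through DDKDG → DDKDD reaches term 6.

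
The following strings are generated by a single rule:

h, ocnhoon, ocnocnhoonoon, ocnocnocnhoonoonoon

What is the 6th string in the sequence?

Each term wraps the previous one in ocn on the left and oon on the right.
From ocnocnocnhoonoonoon, 2 further steps: ocnocnocnhoonoonoon → ocnocnocnocnhoonoonoonoon → (answer).

ocnocnocnocnocnhoonoonoonoonoon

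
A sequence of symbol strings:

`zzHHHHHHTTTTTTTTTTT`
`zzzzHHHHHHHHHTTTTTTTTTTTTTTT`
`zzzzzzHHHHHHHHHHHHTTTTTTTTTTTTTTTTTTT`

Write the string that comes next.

Term n consists of 2n-2 z's, followed by 3n H's, followed by 4n+3 T's, where the shown terms are n = 2, 3, 4.
At n = 5 the blocks have lengths 8, 15, 23.

zzzzzzzzHHHHHHHHHHHHHHHTTTTTTTTTTTTTTTTTTTTTTT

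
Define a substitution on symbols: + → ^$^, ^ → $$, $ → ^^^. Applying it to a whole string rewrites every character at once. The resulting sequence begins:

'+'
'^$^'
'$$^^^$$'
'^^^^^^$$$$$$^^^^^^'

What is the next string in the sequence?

Rewriting the 18 symbols of ^^^^^^$$$$$$^^^^^^ one by one yields $$ $$ $$ $$ $$ $$ ^^^ ^^^ ^^^ ^^^ ^^^ ^^^ $$ $$ $$ $$ $$ $$; concatenated:

$$$$$$$$$$$$^^^^^^^^^^^^^^^^^^$$$$$$$$$$$$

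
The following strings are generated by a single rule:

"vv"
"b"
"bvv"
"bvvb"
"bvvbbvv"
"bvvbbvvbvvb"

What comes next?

bvvbbvvbvvbbvvbbvv

From term 3 onward, concatenate the last term with the second-to-last: b·vv = bvv, bvv·b = bvvb, …
So term 7 is bvvbbvvbvvb·bvvbbvv.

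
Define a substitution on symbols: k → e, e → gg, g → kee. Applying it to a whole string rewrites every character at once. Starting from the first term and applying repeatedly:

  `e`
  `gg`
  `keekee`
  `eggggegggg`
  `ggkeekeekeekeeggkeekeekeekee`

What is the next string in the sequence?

Rewriting the 28 symbols of ggkeekeekeekeeggkeekeekeekee one by one yields kee kee e gg gg e gg gg e gg gg e gg gg kee kee e gg gg e gg gg e gg gg e gg gg; concatenated:

keekeeeggggeggggeggggeggggkeekeeeggggeggggeggggegggg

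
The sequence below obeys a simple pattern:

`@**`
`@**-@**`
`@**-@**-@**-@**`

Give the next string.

@**-@**-@**-@**-@**-@**-@**-@**

Each string is two copies of the previous one joined by '-'.
One more doubling of @**-@**-@**-@** gives the answer.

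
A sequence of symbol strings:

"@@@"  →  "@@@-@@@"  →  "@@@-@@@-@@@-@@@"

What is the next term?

@@@-@@@-@@@-@@@-@@@-@@@-@@@-@@@

s(k+1) = s(k)·-·s(k) — each term doubles the last with '-' between the halves.
So the next term is two copies of @@@-@@@-@@@-@@@ with '-' between the halves.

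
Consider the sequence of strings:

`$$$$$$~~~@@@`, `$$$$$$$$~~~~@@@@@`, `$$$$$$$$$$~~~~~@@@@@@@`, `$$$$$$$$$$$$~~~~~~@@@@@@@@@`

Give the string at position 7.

$$$$$$$$$$$$$$$$$$~~~~~~~~~@@@@@@@@@@@@@@@

Term n consists of 2n+2 $'s, followed by n+1 ~'s, followed by 2n-1 @'s, where the shown terms are n = 2, 3, 4, 5.
At n = 8 the blocks have lengths 18, 9, 15.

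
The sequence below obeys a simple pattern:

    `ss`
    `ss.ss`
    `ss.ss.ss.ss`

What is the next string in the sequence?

ss.ss.ss.ss.ss.ss.ss.ss

Each string is two copies of the previous one joined by '.'.
So the next term is two copies of ss.ss.ss.ss with '.' between the halves.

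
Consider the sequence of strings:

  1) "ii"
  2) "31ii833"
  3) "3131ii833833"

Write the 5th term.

31313131ii833833833833

Each term wraps the previous one in 31 on the left and 833 on the right.
From 3131ii833833, 2 further steps: 3131ii833833 → 313131ii833833833 → (answer).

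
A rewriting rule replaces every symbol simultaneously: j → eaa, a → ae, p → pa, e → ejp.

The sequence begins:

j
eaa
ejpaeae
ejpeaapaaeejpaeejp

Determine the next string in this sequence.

ejpeaapaejpaeaepaaeaeejpejpeaapaaeejpejpeaapa

φ(ejpeaapaaeejpaeejp) expands symbol-by-symbol to ejp eaa pa ejp ae ae pa ae ae ejp ejp eaa pa ae ejp ejp eaa pa; joining the 18 pieces gives the next term.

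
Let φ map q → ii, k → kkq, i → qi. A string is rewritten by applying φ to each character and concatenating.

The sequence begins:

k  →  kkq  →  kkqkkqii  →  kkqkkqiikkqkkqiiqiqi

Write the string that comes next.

Replace each of the 20 characters of kkqkkqiikkqkkqiiqiqi in place — kkq kkq ii kkq kkq ii qi qi kkq kkq ii kkq kkq ii qi qi ii qi ii qi — and concatenate.

kkqkkqiikkqkkqiiqiqikkqkkqiikkqkkqiiqiqiiiqiiiqi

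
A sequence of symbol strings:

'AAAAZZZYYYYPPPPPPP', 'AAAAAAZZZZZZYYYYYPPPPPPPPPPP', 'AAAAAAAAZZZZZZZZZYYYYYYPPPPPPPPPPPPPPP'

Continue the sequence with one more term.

AAAAAAAAAAZZZZZZZZZZZZYYYYYYYPPPPPPPPPPPPPPPPPPP

Reading off run lengths: A runs 4, 6, 8; Z runs 3, 6, 9; Y runs 4, 5, 6; P runs 7, 11, 15 — each is linear in n (n = 1, 2, …).
For the next term, n = 4, so the run lengths are 10, 12, 7, 19.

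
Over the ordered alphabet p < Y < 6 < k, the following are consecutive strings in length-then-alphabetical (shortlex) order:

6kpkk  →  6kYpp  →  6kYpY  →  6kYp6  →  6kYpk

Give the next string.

6kYYp

Treat 6kYpk as a base-4 numeral over the given alphabet and add one, carrying through any trailing k's.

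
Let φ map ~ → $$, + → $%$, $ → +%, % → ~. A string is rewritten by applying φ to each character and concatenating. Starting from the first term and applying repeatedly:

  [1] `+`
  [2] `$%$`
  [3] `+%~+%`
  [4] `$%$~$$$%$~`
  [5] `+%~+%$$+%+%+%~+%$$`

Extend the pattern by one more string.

$%$~$$$%$~+%+%$%$~$%$~$%$~$$$%$~+%+%

Applying the rule to each of the 18 symbols of +%~+%$$+%+%+%~+%$$ gives the pieces $%$ ~ $$ $%$ ~ +% +% $%$ ~ $%$ ~ $%$ ~ $$ $%$ ~ +% +%, which concatenate to the answer.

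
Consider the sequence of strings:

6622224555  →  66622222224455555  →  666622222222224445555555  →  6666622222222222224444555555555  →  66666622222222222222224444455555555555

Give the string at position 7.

6666666622222222222222222222224444444555555555555555

Each string has the form 6^{n+1} 2^{3n+1} 4^{n} 5^{2n+1} (n = 1, 2, …).
At n = 7 the blocks have lengths 8, 22, 7, 15.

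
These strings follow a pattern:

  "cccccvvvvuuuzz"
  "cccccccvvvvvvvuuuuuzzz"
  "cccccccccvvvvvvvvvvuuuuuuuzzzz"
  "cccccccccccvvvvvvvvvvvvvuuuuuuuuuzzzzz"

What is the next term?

Term n consists of 2n+3 c's, followed by 3n+1 v's, followed by 2n+1 u's, followed by n+1 z's (n = 1, 2, …).
Setting n = 5 gives 13, 16, 11, 6 characters in each block.

cccccccccccccvvvvvvvvvvvvvvvvuuuuuuuuuuuzzzzzz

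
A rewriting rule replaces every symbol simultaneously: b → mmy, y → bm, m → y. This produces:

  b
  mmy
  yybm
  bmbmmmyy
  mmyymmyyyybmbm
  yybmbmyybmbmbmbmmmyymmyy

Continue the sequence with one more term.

Applying the rule to each of the 24 symbols of yybmbmyybmbmbmbmmmyymmyy gives the pieces bm bm mmy y mmy y bm bm mmy y mmy y mmy y mmy y y y bm bm y y bm bm, which concatenate to the answer.

bmbmmmyymmyybmbmmmyymmyymmyymmyyyybmbmyybmbm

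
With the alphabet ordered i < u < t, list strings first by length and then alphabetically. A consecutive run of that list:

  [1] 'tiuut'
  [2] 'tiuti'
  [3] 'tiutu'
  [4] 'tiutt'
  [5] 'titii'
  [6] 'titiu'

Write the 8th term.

Continuing the enumeration 2 steps past titiu: titiu → titit → (answer).

titui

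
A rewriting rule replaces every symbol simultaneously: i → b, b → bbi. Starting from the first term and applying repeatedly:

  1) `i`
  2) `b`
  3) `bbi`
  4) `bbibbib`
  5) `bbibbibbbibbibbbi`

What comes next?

φ(bbibbibbbibbibbbi) expands symbol-by-symbol to bbi bbi b bbi bbi b bbi bbi bbi b bbi bbi b bbi bbi bbi b; joining the 17 pieces gives the next term.

bbibbibbbibbibbbibbibbibbbibbibbbibbibbib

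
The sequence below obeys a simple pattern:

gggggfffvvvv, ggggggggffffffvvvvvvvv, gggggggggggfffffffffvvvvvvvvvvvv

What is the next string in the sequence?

ggggggggggggggffffffffffffvvvvvvvvvvvvvvvv

The n-th term is 3n+2 g's then 3n f's then 4n v's (n = 1, 2, …).
For the next term, n = 4, so the run lengths are 14, 12, 16.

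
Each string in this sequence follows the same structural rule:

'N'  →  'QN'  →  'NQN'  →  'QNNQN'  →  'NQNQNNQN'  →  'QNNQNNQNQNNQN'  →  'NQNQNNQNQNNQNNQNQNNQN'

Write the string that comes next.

QNNQNNQNQNNQNNQNQNNQNQNNQNNQNQNNQN

From term 3 onward, concatenate the second-to-last term with the last: N·QN = NQN, QN·NQN = QNNQN, …
So term 8 is QNNQNNQNQNNQN·NQNQNNQNQNNQNNQNQNNQN.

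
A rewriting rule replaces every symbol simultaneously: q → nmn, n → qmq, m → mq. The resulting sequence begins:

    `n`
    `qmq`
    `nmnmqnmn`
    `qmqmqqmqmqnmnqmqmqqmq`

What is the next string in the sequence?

Replace each of the 21 characters of qmqmqqmqmqnmnqmqmqqmq in place — nmn mq nmn mq nmn nmn mq nmn mq nmn qmq mq qmq nmn mq nmn mq nmn nmn mq nmn — and concatenate.

nmnmqnmnmqnmnnmnmqnmnmqnmnqmqmqqmqnmnmqnmnmqnmnnmnmqnmn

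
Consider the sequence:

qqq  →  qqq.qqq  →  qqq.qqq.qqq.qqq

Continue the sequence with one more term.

s(k+1) = s(k)·.·s(k) — each term doubles the last with '.' between the halves.
One more doubling of qqq.qqq.qqq.qqq gives the answer.

qqq.qqq.qqq.qqq.qqq.qqq.qqq.qqq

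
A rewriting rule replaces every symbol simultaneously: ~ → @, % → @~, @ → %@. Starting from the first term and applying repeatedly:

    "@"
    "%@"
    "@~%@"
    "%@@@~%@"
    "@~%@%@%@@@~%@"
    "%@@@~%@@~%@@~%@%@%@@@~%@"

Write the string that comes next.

@~%@%@%@@@~%@%@@@~%@%@@@~%@@~%@@~%@%@%@@@~%@

φ(%@@@~%@@~%@@~%@%@%@@@~%@) expands symbol-by-symbol to @~ %@ %@ %@ @ @~ %@ %@ @ @~ %@ %@ @ @~ %@ @~ %@ @~ %@ %@ %@ @ @~ %@; joining the 24 pieces gives the next term.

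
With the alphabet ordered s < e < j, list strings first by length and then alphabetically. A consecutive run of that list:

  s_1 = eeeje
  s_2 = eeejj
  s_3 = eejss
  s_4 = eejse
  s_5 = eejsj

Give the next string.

Find the rightmost character of eejsj below j, bump it to the next letter, and reset everything to its right to s.

eejes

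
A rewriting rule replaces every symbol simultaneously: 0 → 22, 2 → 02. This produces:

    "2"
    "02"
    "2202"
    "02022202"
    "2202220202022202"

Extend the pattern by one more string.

Replace each of the 16 characters of 2202220202022202 in place — 02 02 22 02 02 02 22 02 22 02 22 02 02 02 22 02 — and concatenate.

02022202020222022202220202022202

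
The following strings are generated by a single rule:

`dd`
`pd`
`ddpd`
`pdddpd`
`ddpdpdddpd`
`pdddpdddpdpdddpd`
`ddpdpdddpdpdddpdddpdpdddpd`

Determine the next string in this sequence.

Each term (from the third on) is the two preceding terms concatenated in order: term 3 = dd·pd = ddpd.
So term 8 is pdddpdddpdpdddpd·ddpdpdddpdpdddpdddpdpdddpd.

pdddpdddpdpdddpdddpdpdddpdpdddpdddpdpdddpd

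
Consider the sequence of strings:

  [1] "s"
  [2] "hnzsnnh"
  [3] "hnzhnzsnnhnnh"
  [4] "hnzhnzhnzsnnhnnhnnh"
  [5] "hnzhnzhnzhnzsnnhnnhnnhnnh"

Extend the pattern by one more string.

Each term wraps the previous one in hnz on the left and nnh on the right.
So the next term is hnz·hnzhnzhnzhnzsnnhnnhnnhnnh·nnh.

hnzhnzhnzhnzhnzsnnhnnhnnhnnhnnh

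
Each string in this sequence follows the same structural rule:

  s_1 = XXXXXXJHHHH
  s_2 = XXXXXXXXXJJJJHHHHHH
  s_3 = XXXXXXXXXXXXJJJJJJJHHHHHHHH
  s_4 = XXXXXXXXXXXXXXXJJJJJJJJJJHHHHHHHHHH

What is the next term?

Term n consists of 3n+3 X's, followed by 3n-2 J's, followed by 2n+2 H's (n = 1, 2, …).
For the next term, n = 5, so the run lengths are 18, 13, 12.

XXXXXXXXXXXXXXXXXXJJJJJJJJJJJJJHHHHHHHHHHHH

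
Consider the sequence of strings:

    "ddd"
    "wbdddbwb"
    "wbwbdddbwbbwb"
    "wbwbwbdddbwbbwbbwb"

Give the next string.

wbwbwbwbdddbwbbwbbwbbwb

Every step adds wb to the front and bwb to the end of the previous string.
So the next term is wb·wbwbwbdddbwbbwbbwb·bwb.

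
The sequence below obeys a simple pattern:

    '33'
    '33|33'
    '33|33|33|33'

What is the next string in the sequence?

33|33|33|33|33|33|33|33

s(k+1) = s(k)·|·s(k) — each term doubles the last with '|' between the halves.
One more doubling of 33|33|33|33 gives the answer.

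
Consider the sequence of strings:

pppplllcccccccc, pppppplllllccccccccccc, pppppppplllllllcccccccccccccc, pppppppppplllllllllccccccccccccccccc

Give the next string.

pppppppppppplllllllllllcccccccccccccccccccc

The n-th term is 2n p's then 2n-1 l's then 3n+2 c's, where the shown terms are n = 2, 3, 4, 5.
At n = 6 the blocks have lengths 12, 11, 20.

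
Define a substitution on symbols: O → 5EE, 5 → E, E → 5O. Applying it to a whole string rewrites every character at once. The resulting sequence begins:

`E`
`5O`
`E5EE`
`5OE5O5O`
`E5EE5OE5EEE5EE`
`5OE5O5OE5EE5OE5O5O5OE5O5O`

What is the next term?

E5EE5OE5EEE5EE5OE5O5OE5EE5OE5EEE5EEE5EE5OE5EEE5EE

φ(5OE5O5OE5EE5OE5O5O5OE5O5O) expands symbol-by-symbol to E 5EE 5O E 5EE E 5EE 5O E 5O 5O E 5EE 5O E 5EE E 5EE E 5EE 5O E 5EE E 5EE; joining the 25 pieces gives the next term.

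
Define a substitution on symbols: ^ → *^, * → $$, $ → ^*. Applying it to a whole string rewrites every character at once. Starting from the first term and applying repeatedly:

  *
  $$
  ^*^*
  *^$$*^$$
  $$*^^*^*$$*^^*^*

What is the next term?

φ($$*^^*^*$$*^^*^*) expands symbol-by-symbol to ^* ^* $$ *^ *^ $$ *^ $$ ^* ^* $$ *^ *^ $$ *^ $$; joining the 16 pieces gives the next term.

^*^*$$*^*^$$*^$$^*^*$$*^*^$$*^$$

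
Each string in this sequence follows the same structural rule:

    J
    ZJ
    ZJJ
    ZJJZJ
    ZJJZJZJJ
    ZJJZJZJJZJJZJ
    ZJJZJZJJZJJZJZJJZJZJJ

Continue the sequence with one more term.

ZJJZJZJJZJJZJZJJZJZJJZJJZJZJJZJJZJ

From term 3 onward, concatenate the last term with the second-to-last: ZJ·J = ZJJ, ZJJ·ZJ = ZJJZJ, …
So term 8 is ZJJZJZJJZJJZJZJJZJZJJ·ZJJZJZJJZJJZJ.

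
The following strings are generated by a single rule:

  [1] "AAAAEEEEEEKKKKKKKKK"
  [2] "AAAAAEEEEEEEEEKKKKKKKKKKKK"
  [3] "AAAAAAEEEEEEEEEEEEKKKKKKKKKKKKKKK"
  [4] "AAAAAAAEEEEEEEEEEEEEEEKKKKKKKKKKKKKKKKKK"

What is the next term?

The n-th term is n+2 A's then 3n E's then 3n+3 K's, where the shown terms are n = 2, 3, 4, 5.
At n = 6 the blocks have lengths 8, 18, 21.

AAAAAAAAEEEEEEEEEEEEEEEEEEKKKKKKKKKKKKKKKKKKKKK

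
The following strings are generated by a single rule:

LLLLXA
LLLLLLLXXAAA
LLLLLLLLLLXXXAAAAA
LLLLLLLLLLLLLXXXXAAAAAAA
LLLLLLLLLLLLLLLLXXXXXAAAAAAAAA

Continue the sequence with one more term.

Each string has the form L^{3n+1} X^{n} A^{2n-1} (n = 1, 2, …).
At n = 6 the blocks have lengths 19, 6, 11.

LLLLLLLLLLLLLLLLLLLXXXXXXAAAAAAAAAAA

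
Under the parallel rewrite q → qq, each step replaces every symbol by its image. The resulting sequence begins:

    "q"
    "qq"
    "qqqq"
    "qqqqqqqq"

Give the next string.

qqqqqqqqqqqqqqqq

Apply φ to qqqqqqqq symbol by symbol: q→qq, q→qq, q→qq, q→qq, q→qq, q→qq, q→qq, q→qq; joined: qq qq qq qq qq qq qq qq.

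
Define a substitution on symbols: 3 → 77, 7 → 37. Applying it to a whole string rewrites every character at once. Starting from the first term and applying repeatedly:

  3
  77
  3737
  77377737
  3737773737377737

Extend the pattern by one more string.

Rewriting the 16 symbols of 3737773737377737 one by one yields 77 37 77 37 37 37 77 37 77 37 77 37 37 37 77 37; concatenated:

77377737373777377737773737377737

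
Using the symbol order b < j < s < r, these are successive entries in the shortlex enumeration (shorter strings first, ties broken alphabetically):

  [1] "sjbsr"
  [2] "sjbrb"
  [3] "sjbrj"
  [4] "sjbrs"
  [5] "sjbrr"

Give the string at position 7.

Stepping forward 2 times from sjbrr: sjbrr → sjjbb, then the target.

sjjbj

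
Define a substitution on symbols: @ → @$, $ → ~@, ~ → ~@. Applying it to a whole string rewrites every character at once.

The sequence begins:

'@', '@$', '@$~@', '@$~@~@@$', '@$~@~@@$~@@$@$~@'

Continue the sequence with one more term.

@$~@~@@$~@@$@$~@~@@$@$~@@$~@~@@$

Applying the rule to each of the 16 symbols of @$~@~@@$~@@$@$~@ gives the pieces @$ ~@ ~@ @$ ~@ @$ @$ ~@ ~@ @$ @$ ~@ @$ ~@ ~@ @$, which concatenate to the answer.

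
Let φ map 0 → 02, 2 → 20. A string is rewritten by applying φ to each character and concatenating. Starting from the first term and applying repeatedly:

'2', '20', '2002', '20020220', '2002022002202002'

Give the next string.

20020220022020020220200220020220

φ(2002022002202002) expands symbol-by-symbol to 20 02 02 20 02 20 20 02 02 20 20 02 20 02 02 20; joining the 16 pieces gives the next term.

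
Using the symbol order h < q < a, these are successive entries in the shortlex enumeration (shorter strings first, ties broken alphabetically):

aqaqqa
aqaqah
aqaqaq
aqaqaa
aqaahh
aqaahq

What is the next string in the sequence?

The successor of aqaahq increments the rightmost position that isn't already a and resets every position after it to h.

aqaaha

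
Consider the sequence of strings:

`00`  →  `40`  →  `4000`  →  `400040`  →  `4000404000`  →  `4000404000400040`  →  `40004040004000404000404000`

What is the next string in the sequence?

400040400040004040004040004000404000400040

From term 3 onward, concatenate the last term with the second-to-last: 40·00 = 4000, 4000·40 = 400040, …
So term 8 is 40004040004000404000404000·4000404000400040.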